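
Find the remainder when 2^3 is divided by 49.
Use repeated squaring. Binary(3) = 11. Walk through the bits of the exponent 3 left-to-right: at each bit after the leading one, square the running value, then multiply by 2 if the bit is 1 (always reducing mod 49):
  bit 1 = 1 (leading): start with 2.
  bit 2 = 1: square 2^2 = 4; bit is 1, so multiply 4·2 = 8 (mod 49).
Final value: 2^3 ≡ 8 (mod 49).

Final answer: 8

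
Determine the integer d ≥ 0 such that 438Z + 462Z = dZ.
In the PID Z, (a, b) is generated by gcd(a, b). Compute gcd(462, 438) with the extended Euclidean algorithm, tracking rows (r, s, t) with s·462 + t·438 = r:
  row A: (462, 1, 0)   [1·462 + 0·438 = 462]
  row B: (438, 0, 1)   [0·462 + 1·438 = 438]
  462 = 1·438 + 24   → row C = row A − 1·row B = (24, 1, −1)   [check: 1·462 − 1·438 = 24]
  438 = 18·24 + 6   → row D = row B − 18·row C = (6, −18, 19)   [check: −18·462 + 19·438 = 6]
  24 = 4·6 + 0   → remainder 0, stop. gcd = 6 (last nonzero row D).
So gcd(438, 462) = 6, with Bézout identity −18·462 + 19·438 = 6. Containment (⊇): the Bézout identity exhibits 6 as an element of (438, 462), giving (6) ⊆ (438, 462). Containment (⊆): since 6 | 438 and 6 | 462 (438 = 6·73, 462 = 6·77), every Z-linear combination of 438 and 462 is divisible by 6, so (438, 462) ⊆ (6). Therefore (438, 462) = (6), d = 6.

Final answer: (438, 462) = (6); d = 6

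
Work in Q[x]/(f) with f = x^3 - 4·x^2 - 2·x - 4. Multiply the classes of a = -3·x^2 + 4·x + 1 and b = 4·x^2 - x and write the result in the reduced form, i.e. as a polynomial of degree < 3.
First multiply in Q[x] without reducing: a · b = -12·x^4 + 19·x^3 - x. Now divide by f(x) = x^3 - 4·x^2 - 2·x - 4, eliminating the leading term at each step:
  leading term -12·x^4: subtract (-12·x)·f(x) = -12·x^4 + 48·x^3 + 24·x^2 + 48·x, leaving -29·x^3 - 24·x^2 - 49·x
  leading term -29·x^3: subtract (-29)·f(x) = -29·x^3 + 116·x^2 + 58·x + 116, leaving -140·x^2 - 107·x - 116
The degree is now < 3, so this is the remainder. Hence a · b ≡ -140·x^2 - 107·x - 116 in Q[x]/(f).

Final answer: a · b ≡ -140·x^2 - 107·x - 116 (mod f(x))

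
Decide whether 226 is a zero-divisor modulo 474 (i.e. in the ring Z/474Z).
YES

gcd(226, 474) = 2 > 1, so 226 is not a unit in Z/474Z. In Z/nZ every nonzero non-unit is a zero-divisor: explicitly, take b = 474/gcd = 237 ≠ 0 (mod 474); then 226·237 = 53562 = 113·474, i.e. 226·237 ≡ 0 (mod 474). So 226 is a zero-divisor.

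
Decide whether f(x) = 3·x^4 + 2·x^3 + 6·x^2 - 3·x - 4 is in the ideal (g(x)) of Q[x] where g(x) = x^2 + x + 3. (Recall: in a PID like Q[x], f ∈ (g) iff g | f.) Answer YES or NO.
NO

In Q[x] the ideal (g) consists of all multiples of g, so f ∈ (g) iff g | f, i.e. iff the remainder of f on division by g is 0. Divide f by g (g is monic, so eliminate the leading term of the running remainder at each step):
  leading term 3·x^4: subtract (3·x^2)·g(x) = 3·x^4 + 3·x^3 + 9·x^2, leaving -x^3 - 3·x^2 - 3·x - 4
  leading term -x^3: subtract (-x)·g(x) = -x^3 - x^2 - 3·x, leaving -2·x^2 - 4
  leading term -2·x^2: subtract (-2)·g(x) = -2·x^2 - 2·x - 6, leaving 2·x + 2
The remainder r(x) = 2·x + 2 ≠ 0 (and deg r < deg g), so g ∤ f, i.e. f ∉ (g).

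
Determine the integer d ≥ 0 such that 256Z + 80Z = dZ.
(256, 80) = (16); d = 16

In the PID Z, (a, b) is generated by gcd(a, b). Compute gcd(256, 80) with the extended Euclidean algorithm, tracking rows (r, s, t) with s·256 + t·80 = r:
  row A: (256, 1, 0)   [1·256 + 0·80 = 256]
  row B: (80, 0, 1)   [0·256 + 1·80 = 80]
  256 = 3·80 + 16   → row C = row A − 3·row B = (16, 1, −3)   [check: 1·256 − 3·80 = 16]
  80 = 5·16 + 0   → remainder 0, stop. gcd = 16 (last nonzero row C).
So gcd(256, 80) = 16, with Bézout identity 1·256 − 3·80 = 16. Containment (⊇): the Bézout identity exhibits 16 as an element of (256, 80), giving (16) ⊆ (256, 80). Containment (⊆): since 16 | 256 and 16 | 80 (256 = 16·16, 80 = 16·5), every Z-linear combination of 256 and 80 is divisible by 16, so (256, 80) ⊆ (16). Therefore (256, 80) = (16), d = 16.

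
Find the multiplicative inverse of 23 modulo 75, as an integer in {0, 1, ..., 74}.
23^(−1) ≡ 62 (mod 75)

Apply the extended Euclidean algorithm to (75, 23), tracking rows (r, s, t) with s·75 + t·23 = r. Each division r_prev = q·r_cur + r_new produces the new row as (previous row) − q·(current row):
  row A: (75, 1, 0)   [1·75 + 0·23 = 75]
  row B: (23, 0, 1)   [0·75 + 1·23 = 23]
  75 = 3·23 + 6   → row C = row A − 3·row B = (6, 1, −3)   [check: 1·75 − 3·23 = 6]
  23 = 3·6 + 5   → row D = row B − 3·row C = (5, −3, 10)   [check: −3·75 + 10·23 = 5]
  6 = 1·5 + 1   → row E = row C − 1·row D = (1, 4, −13)   [check: 4·75 − 13·23 = 1]
  5 = 5·1 + 0   → remainder 0, stop. gcd = 1 (last nonzero row E).
The gcd is 1, so 23 is invertible mod 75. The last nonzero row gives 4·75 − 13·23 = 1, so t = −13. So 23^(−1) ≡ −13 ≡ 62 (mod 75). Verify: 23 · 62 = 1426 ≡ 1 (mod 75). ✓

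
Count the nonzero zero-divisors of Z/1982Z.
Z/1982Z has 991 nonzero zero-divisors

In Z/1982Z each nonzero element is either a unit (gcd with 1982 is 1) or a zero-divisor (gcd > 1). The number of units is φ(1982): factorise 1982 = 2 · 991, so φ(1982) = (2 − 1) · (991 − 1) = 1 · 990 = 990. The nonzero elements number 1982 − 1 = 1981. Hence the nonzero zero-divisors number 1981 − 990 = 991.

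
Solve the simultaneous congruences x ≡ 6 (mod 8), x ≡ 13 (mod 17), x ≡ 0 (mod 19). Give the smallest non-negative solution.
The moduli 8, 17, 19 are pairwise coprime, so by the CRT there is a unique solution mod 8·17·19 = 2584.
Solve by successive substitution. Start with x ≡ 6 (mod 8).
  Combine with x ≡ 13 (mod 17): write x = 6 + 8·t and require 6 + 8·t ≡ 13 (mod 17), i.e. 8·t ≡ 13 − 6 ≡ 7 (mod 17). Since 8^(−1) ≡ 15 (mod 17), t ≡ 15·7 ≡ 3 (mod 17). So x ≡ 6 + 8·3 = 30 (mod 136).
  Combine with x ≡ 0 (mod 19): write x = 30 + 136·t and require 30 + 136·t ≡ 0 (mod 19), i.e. 136·t ≡ 0 − 30 ≡ 8 (mod 19). Since 136^(−1) ≡ 13 (mod 19) (136 ≡ 3 (mod 19)), t ≡ 13·8 ≡ 9 (mod 19). So x ≡ 30 + 136·9 = 1254 (mod 2584).
Unique solution in [0, 2584): x = 1254.

Final answer: x ≡ 1254 (mod 2584); the representative in [0, 2584) is 1254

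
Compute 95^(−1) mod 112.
Apply the extended Euclidean algorithm to (112, 95), tracking rows (r, s, t) with s·112 + t·95 = r. Each division r_prev = q·r_cur + r_new produces the new row as (previous row) − q·(current row):
  row A: (112, 1, 0)   [1·112 + 0·95 = 112]
  row B: (95, 0, 1)   [0·112 + 1·95 = 95]
  112 = 1·95 + 17   → row C = row A − 1·row B = (17, 1, −1)   [check: 1·112 − 1·95 = 17]
  95 = 5·17 + 10   → row D = row B − 5·row C = (10, −5, 6)   [check: −5·112 + 6·95 = 10]
  17 = 1·10 + 7   → row E = row C − 1·row D = (7, 6, −7)   [check: 6·112 − 7·95 = 7]
  10 = 1·7 + 3   → row F = row D − 1·row E = (3, −11, 13)   [check: −11·112 + 13·95 = 3]
  7 = 2·3 + 1   → row G = row E − 2·row F = (1, 28, −33)   [check: 28·112 − 33·95 = 1]
  3 = 3·1 + 0   → remainder 0, stop. gcd = 1 (last nonzero row G).
The gcd is 1, so 95 is invertible mod 112. The last nonzero row gives 28·112 − 33·95 = 1, so t = −33. So 95^(−1) ≡ −33 ≡ 79 (mod 112). Verify: 95 · 79 = 7505 ≡ 1 (mod 112). ✓

Final answer: 95^(−1) ≡ 79 (mod 112)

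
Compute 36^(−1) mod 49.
Apply the extended Euclidean algorithm to (49, 36), tracking rows (r, s, t) with s·49 + t·36 = r. Each division r_prev = q·r_cur + r_new produces the new row as (previous row) − q·(current row):
  row A: (49, 1, 0)   [1·49 + 0·36 = 49]
  row B: (36, 0, 1)   [0·49 + 1·36 = 36]
  49 = 1·36 + 13   → row C = row A − 1·row B = (13, 1, −1)   [check: 1·49 − 1·36 = 13]
  36 = 2·13 + 10   → row D = row B − 2·row C = (10, −2, 3)   [check: −2·49 + 3·36 = 10]
  13 = 1·10 + 3   → row E = row C − 1·row D = (3, 3, −4)   [check: 3·49 − 4·36 = 3]
  10 = 3·3 + 1   → row F = row D − 3·row E = (1, −11, 15)   [check: −11·49 + 15·36 = 1]
  3 = 3·1 + 0   → remainder 0, stop. gcd = 1 (last nonzero row F).
The gcd is 1, so 36 is invertible mod 49. The last nonzero row gives −11·49 + 15·36 = 1, so t = 15. So 36^(−1) ≡ 15 (mod 49). Verify: 36 · 15 = 540 ≡ 1 (mod 49). ✓

Final answer: 36^(−1) ≡ 15 (mod 49)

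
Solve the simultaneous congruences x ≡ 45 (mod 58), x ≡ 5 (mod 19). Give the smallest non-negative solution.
The moduli 58, 19 are pairwise coprime, so by the CRT there is a unique solution mod 58·19 = 1102.
Solve by successive substitution. Start with x ≡ 45 (mod 58).
  Combine with x ≡ 5 (mod 19): write x = 45 + 58·t and require 45 + 58·t ≡ 5 (mod 19), i.e. 58·t ≡ 5 − 45 ≡ 17 (mod 19). Since 58^(−1) ≡ 1 (mod 19) (58 ≡ 1 (mod 19)), t ≡ 1·17 ≡ 17 (mod 19). So x ≡ 45 + 58·17 = 1031 (mod 1102).
Unique solution in [0, 1102): x = 1031.

Final answer: x ≡ 1031 (mod 1102); the representative in [0, 1102) is 1031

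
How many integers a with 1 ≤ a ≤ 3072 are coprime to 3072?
The number of a ∈ {1, ..., 3072} with gcd(a, 3072) = 1 is by definition Euler's totient φ(3072). φ is multiplicative, with φ(p^e) = p^e − p^(e−1). Factorise 3072 = 2^10 · 3. Then
  φ(3072) = (2^10 − 2^9) · (3 − 1) = 512 · 2 = 1024.
So there are 1024 such integers.

Final answer: 1024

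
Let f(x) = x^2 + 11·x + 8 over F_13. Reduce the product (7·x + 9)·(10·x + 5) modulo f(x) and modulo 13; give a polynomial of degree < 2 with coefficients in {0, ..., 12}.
Multiply as integer polynomials: a · b = 70·x^2 + 125·x + 45. Reducing coefficients mod 13: a · b ≡ 5·x^2 + 8·x + 6. Now divide by f(x) = x^2 + 11·x + 8 in F_13[x], eliminating the leading term at each step:
  leading term 5·x^2: subtract (5)·f(x) = 5·x^2 + 3·x + 1, leaving 5·x + 5 (coefficients mod 13)
The degree is now < 2, so this is the remainder. Hence a · b ≡ 5·x + 5 in F_13[x]/(f).

Final answer: a · b ≡ 5·x + 5 (mod f(x))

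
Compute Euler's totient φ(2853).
φ is multiplicative, with φ(p^e) = p^e − p^(e−1). Factorise 2853 = 3^2 · 317. Then
  φ(2853) = (3^2 − 3^1) · (317 − 1) = 6 · 316 = 1896.

Final answer: φ(2853) = 1896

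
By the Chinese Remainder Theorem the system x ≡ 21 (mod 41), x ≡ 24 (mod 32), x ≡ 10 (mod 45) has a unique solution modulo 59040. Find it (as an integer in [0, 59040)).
x ≡ 31960 (mod 59040); the representative in [0, 59040) is 31960

The moduli 41, 32, 45 are pairwise coprime, so by the CRT there is a unique solution mod 41·32·45 = 59040.
Solve by successive substitution. Start with x ≡ 21 (mod 41).
  Combine with x ≡ 24 (mod 32): write x = 21 + 41·t and require 21 + 41·t ≡ 24 (mod 32), i.e. 41·t ≡ 24 − 21 ≡ 3 (mod 32). Since 41^(−1) ≡ 25 (mod 32) (41 ≡ 9 (mod 32)), t ≡ 25·3 ≡ 11 (mod 32). So x ≡ 21 + 41·11 = 472 (mod 1312).
  Combine with x ≡ 10 (mod 45): write x = 472 + 1312·t and require 472 + 1312·t ≡ 10 (mod 45), i.e. 1312·t ≡ 10 − 472 ≡ 33 (mod 45). Since 1312^(−1) ≡ 13 (mod 45) (1312 ≡ 7 (mod 45)), t ≡ 13·33 ≡ 24 (mod 45). So x ≡ 472 + 1312·24 = 31960 (mod 59040).
Unique solution in [0, 59040): x = 31960.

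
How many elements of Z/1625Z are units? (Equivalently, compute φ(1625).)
Z/1625Z has φ(1625) = 1200 units

An element a ∈ Z/1625Z is a unit iff gcd(a, 1625) = 1, so the number of units is φ(1625). φ is multiplicative, with φ(p^e) = p^e − p^(e−1). Factorise 1625 = 5^3 · 13. Then
  φ(1625) = (5^3 − 5^2) · (13 − 1) = 100 · 12 = 1200.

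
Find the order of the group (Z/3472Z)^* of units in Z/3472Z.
|(Z/3472Z)^*| = 1440

(Z/3472Z)^* consists of the classes a with gcd(a, 3472) = 1, so its order is φ(3472). φ is multiplicative, with φ(p^e) = p^e − p^(e−1). Factorise 3472 = 2^4 · 7 · 31. Then
  φ(3472) = (2^4 − 2^3) · (7 − 1) · (31 − 1) = 8 · 6 · 30 = 1440.
Thus |(Z/3472Z)^*| = 1440.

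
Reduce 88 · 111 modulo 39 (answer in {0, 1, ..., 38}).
18

Reduce the factors first: 88 ≡ 10, 111 ≡ 33 (mod 39), so 88 · 111 ≡ 10 · 33 (mod 39). 10 · 33 = 330. Dividing by 39: 330 = 8·39 + 18. So (88 · 111) mod 39 = 18.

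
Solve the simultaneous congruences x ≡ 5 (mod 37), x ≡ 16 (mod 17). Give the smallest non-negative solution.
The moduli 37, 17 are pairwise coprime, so by the CRT there is a unique solution mod 37·17 = 629.
Solve by successive substitution. Start with x ≡ 5 (mod 37).
  Combine with x ≡ 16 (mod 17): write x = 5 + 37·t and require 5 + 37·t ≡ 16 (mod 17), i.e. 37·t ≡ 16 − 5 ≡ 11 (mod 17). Since 37^(−1) ≡ 6 (mod 17) (37 ≡ 3 (mod 17)), t ≡ 6·11 ≡ 15 (mod 17). So x ≡ 5 + 37·15 = 560 (mod 629).
Unique solution in [0, 629): x = 560.

Final answer: x ≡ 560 (mod 629); the representative in [0, 629) is 560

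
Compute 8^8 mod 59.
35

Use repeated squaring. Binary(8) = 1000. Walk through the bits of the exponent 8 left-to-right: at each bit after the leading one, square the running value, then multiply by 8 if the bit is 1 (always reducing mod 59):
  bit 1 = 1 (leading): start with 8.
  bit 2 = 0: square 8^2 = 64 ≡ 5 (mod 59).
  bit 3 = 0: square 5^2 = 25 (mod 59).
  bit 4 = 0: square 25^2 = 625 ≡ 35 (mod 59).
Final value: 8^8 ≡ 35 (mod 59).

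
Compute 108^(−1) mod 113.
Apply the extended Euclidean algorithm to (113, 108), tracking rows (r, s, t) with s·113 + t·108 = r. Each division r_prev = q·r_cur + r_new produces the new row as (previous row) − q·(current row):
  row A: (113, 1, 0)   [1·113 + 0·108 = 113]
  row B: (108, 0, 1)   [0·113 + 1·108 = 108]
  113 = 1·108 + 5   → row C = row A − 1·row B = (5, 1, −1)   [check: 1·113 − 1·108 = 5]
  108 = 21·5 + 3   → row D = row B − 21·row C = (3, −21, 22)   [check: −21·113 + 22·108 = 3]
  5 = 1·3 + 2   → row E = row C − 1·row D = (2, 22, −23)   [check: 22·113 − 23·108 = 2]
  3 = 1·2 + 1   → row F = row D − 1·row E = (1, −43, 45)   [check: −43·113 + 45·108 = 1]
  2 = 2·1 + 0   → remainder 0, stop. gcd = 1 (last nonzero row F).
The gcd is 1, so 108 is invertible mod 113. The last nonzero row gives −43·113 + 45·108 = 1, so t = 45. So 108^(−1) ≡ 45 (mod 113). Verify: 108 · 45 = 4860 ≡ 1 (mod 113). ✓

Final answer: 108^(−1) ≡ 45 (mod 113)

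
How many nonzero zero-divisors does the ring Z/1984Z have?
Z/1984Z has 1023 nonzero zero-divisors

In Z/1984Z each nonzero element is either a unit (gcd with 1984 is 1) or a zero-divisor (gcd > 1). The number of units is φ(1984): factorise 1984 = 2^6 · 31, so φ(1984) = (2^6 − 2^5) · (31 − 1) = 32 · 30 = 960. The nonzero elements number 1984 − 1 = 1983. Hence the nonzero zero-divisors number 1983 − 960 = 1023.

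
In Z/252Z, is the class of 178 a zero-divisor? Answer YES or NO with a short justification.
gcd(178, 252) = 2 > 1, so 178 is not a unit in Z/252Z. In Z/nZ every nonzero non-unit is a zero-divisor: explicitly, take b = 252/gcd = 126 ≠ 0 (mod 252); then 178·126 = 22428 = 89·252, i.e. 178·126 ≡ 0 (mod 252). So 178 is a zero-divisor.

Final answer: YES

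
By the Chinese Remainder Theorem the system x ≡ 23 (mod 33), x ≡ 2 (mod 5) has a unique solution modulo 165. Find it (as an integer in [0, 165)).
x ≡ 122 (mod 165); the representative in [0, 165) is 122

The moduli 33, 5 are pairwise coprime, so by the CRT there is a unique solution mod 33·5 = 165.
Solve by successive substitution. Start with x ≡ 23 (mod 33).
  Combine with x ≡ 2 (mod 5): write x = 23 + 33·t and require 23 + 33·t ≡ 2 (mod 5), i.e. 33·t ≡ 2 − 23 ≡ 4 (mod 5). Since 33^(−1) ≡ 2 (mod 5) (33 ≡ 3 (mod 5)), t ≡ 2·4 ≡ 3 (mod 5). So x ≡ 23 + 33·3 = 122 (mod 165).
Unique solution in [0, 165): x = 122.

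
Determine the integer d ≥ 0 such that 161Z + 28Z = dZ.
(161, 28) = (7); d = 7

In the PID Z, (a, b) is generated by gcd(a, b). Compute gcd(161, 28) with the extended Euclidean algorithm, tracking rows (r, s, t) with s·161 + t·28 = r:
  row A: (161, 1, 0)   [1·161 + 0·28 = 161]
  row B: (28, 0, 1)   [0·161 + 1·28 = 28]
  161 = 5·28 + 21   → row C = row A − 5·row B = (21, 1, −5)   [check: 1·161 − 5·28 = 21]
  28 = 1·21 + 7   → row D = row B − 1·row C = (7, −1, 6)   [check: −1·161 + 6·28 = 7]
  21 = 3·7 + 0   → remainder 0, stop. gcd = 7 (last nonzero row D).
So gcd(161, 28) = 7, with Bézout identity −1·161 + 6·28 = 7. Containment (⊇): the Bézout identity exhibits 7 as an element of (161, 28), giving (7) ⊆ (161, 28). Containment (⊆): since 7 | 161 and 7 | 28 (161 = 7·23, 28 = 7·4), every Z-linear combination of 161 and 28 is divisible by 7, so (161, 28) ⊆ (7). Therefore (161, 28) = (7), d = 7.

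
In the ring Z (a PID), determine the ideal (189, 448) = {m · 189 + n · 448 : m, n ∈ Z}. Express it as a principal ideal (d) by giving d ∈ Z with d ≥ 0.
In the PID Z, (a, b) is generated by gcd(a, b). Compute gcd(448, 189) with the extended Euclidean algorithm, tracking rows (r, s, t) with s·448 + t·189 = r:
  row A: (448, 1, 0)   [1·448 + 0·189 = 448]
  row B: (189, 0, 1)   [0·448 + 1·189 = 189]
  448 = 2·189 + 70   → row C = row A − 2·row B = (70, 1, −2)   [check: 1·448 − 2·189 = 70]
  189 = 2·70 + 49   → row D = row B − 2·row C = (49, −2, 5)   [check: −2·448 + 5·189 = 49]
  70 = 1·49 + 21   → row E = row C − 1·row D = (21, 3, −7)   [check: 3·448 − 7·189 = 21]
  49 = 2·21 + 7   → row F = row D − 2·row E = (7, −8, 19)   [check: −8·448 + 19·189 = 7]
  21 = 3·7 + 0   → remainder 0, stop. gcd = 7 (last nonzero row F).
So gcd(189, 448) = 7, with Bézout identity −8·448 + 19·189 = 7. Containment (⊇): the Bézout identity exhibits 7 as an element of (189, 448), giving (7) ⊆ (189, 448). Containment (⊆): since 7 | 189 and 7 | 448 (189 = 7·27, 448 = 7·64), every Z-linear combination of 189 and 448 is divisible by 7, so (189, 448) ⊆ (7). Therefore (189, 448) = (7), d = 7.

Final answer: (189, 448) = (7); d = 7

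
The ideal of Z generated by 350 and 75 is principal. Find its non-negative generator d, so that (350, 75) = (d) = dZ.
(350, 75) = (25); d = 25

In the PID Z, (a, b) is generated by gcd(a, b). Compute gcd(350, 75) with the extended Euclidean algorithm, tracking rows (r, s, t) with s·350 + t·75 = r:
  row A: (350, 1, 0)   [1·350 + 0·75 = 350]
  row B: (75, 0, 1)   [0·350 + 1·75 = 75]
  350 = 4·75 + 50   → row C = row A − 4·row B = (50, 1, −4)   [check: 1·350 − 4·75 = 50]
  75 = 1·50 + 25   → row D = row B − 1·row C = (25, −1, 5)   [check: −1·350 + 5·75 = 25]
  50 = 2·25 + 0   → remainder 0, stop. gcd = 25 (last nonzero row D).
So gcd(350, 75) = 25, with Bézout identity −1·350 + 5·75 = 25. Containment (⊇): the Bézout identity exhibits 25 as an element of (350, 75), giving (25) ⊆ (350, 75). Containment (⊆): since 25 | 350 and 25 | 75 (350 = 25·14, 75 = 25·3), every Z-linear combination of 350 and 75 is divisible by 25, so (350, 75) ⊆ (25). Therefore (350, 75) = (25), d = 25.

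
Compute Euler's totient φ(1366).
φ(1366) = 682

φ is multiplicative, with φ(p^e) = p^e − p^(e−1). Factorise 1366 = 2 · 683. Then
  φ(1366) = (2 − 1) · (683 − 1) = 1 · 682 = 682.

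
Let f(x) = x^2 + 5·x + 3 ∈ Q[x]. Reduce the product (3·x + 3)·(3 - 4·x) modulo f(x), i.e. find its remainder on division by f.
a · b ≡ 57·x + 45 (mod f(x))

First multiply in Q[x] without reducing: a · b = -12·x^2 - 3·x + 9. Now divide by f(x) = x^2 + 5·x + 3, eliminating the leading term at each step:
  leading term -12·x^2: subtract (-12)·f(x) = -12·x^2 - 60·x - 36, leaving 57·x + 45
The degree is now < 2, so this is the remainder. Hence a · b ≡ 57·x + 45 in Q[x]/(f).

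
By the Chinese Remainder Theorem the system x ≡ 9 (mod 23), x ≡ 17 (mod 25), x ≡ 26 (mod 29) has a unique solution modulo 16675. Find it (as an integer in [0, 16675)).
x ≡ 7392 (mod 16675); the representative in [0, 16675) is 7392

The moduli 23, 25, 29 are pairwise coprime, so by the CRT there is a unique solution mod 23·25·29 = 16675.
Solve by successive substitution. Start with x ≡ 9 (mod 23).
  Combine with x ≡ 17 (mod 25): write x = 9 + 23·t and require 9 + 23·t ≡ 17 (mod 25), i.e. 23·t ≡ 17 − 9 ≡ 8 (mod 25). Since 23^(−1) ≡ 12 (mod 25), t ≡ 12·8 ≡ 21 (mod 25). So x ≡ 9 + 23·21 = 492 (mod 575).
  Combine with x ≡ 26 (mod 29): write x = 492 + 575·t and require 492 + 575·t ≡ 26 (mod 29), i.e. 575·t ≡ 26 − 492 ≡ 27 (mod 29). Since 575^(−1) ≡ 23 (mod 29) (575 ≡ 24 (mod 29)), t ≡ 23·27 ≡ 12 (mod 29). So x ≡ 492 + 575·12 = 7392 (mod 16675).
Unique solution in [0, 16675): x = 7392.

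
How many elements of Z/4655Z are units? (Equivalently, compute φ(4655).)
An element a ∈ Z/4655Z is a unit iff gcd(a, 4655) = 1, so the number of units is φ(4655). φ is multiplicative, with φ(p^e) = p^e − p^(e−1). Factorise 4655 = 5 · 7^2 · 19. Then
  φ(4655) = (5 − 1) · (7^2 − 7^1) · (19 − 1) = 4 · 42 · 18 = 3024.

Final answer: Z/4655Z has φ(4655) = 3024 units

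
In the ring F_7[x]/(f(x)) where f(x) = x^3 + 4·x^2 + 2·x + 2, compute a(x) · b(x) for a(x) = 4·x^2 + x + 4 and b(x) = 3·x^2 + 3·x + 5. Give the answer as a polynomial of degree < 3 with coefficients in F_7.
Multiply as integer polynomials: a · b = 12·x^4 + 15·x^3 + 35·x^2 + 17·x + 20. Reducing coefficients mod 7: a · b ≡ 5·x^4 + x^3 + 3·x + 6. Now divide by f(x) = x^3 + 4·x^2 + 2·x + 2 in F_7[x], eliminating the leading term at each step:
  leading term 5·x^4: subtract (5·x)·f(x) = 5·x^4 + 6·x^3 + 3·x^2 + 3·x, leaving 2·x^3 + 4·x^2 + 6 (coefficients mod 7)
  leading term 2·x^3: subtract (2)·f(x) = 2·x^3 + x^2 + 4·x + 4, leaving 3·x^2 + 3·x + 2 (coefficients mod 7)
The degree is now < 3, so this is the remainder. Hence a · b ≡ 3·x^2 + 3·x + 2 in F_7[x]/(f).

Final answer: a · b ≡ 3·x^2 + 3·x + 2 (mod f(x))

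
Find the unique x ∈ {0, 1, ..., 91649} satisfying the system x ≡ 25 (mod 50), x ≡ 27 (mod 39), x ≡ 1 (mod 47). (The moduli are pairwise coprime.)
The moduli 50, 39, 47 are pairwise coprime, so by the CRT there is a unique solution mod 50·39·47 = 91650.
Solve by successive substitution. Start with x ≡ 25 (mod 50).
  Combine with x ≡ 27 (mod 39): write x = 25 + 50·t and require 25 + 50·t ≡ 27 (mod 39), i.e. 50·t ≡ 27 − 25 ≡ 2 (mod 39). Since 50^(−1) ≡ 32 (mod 39) (50 ≡ 11 (mod 39)), t ≡ 32·2 ≡ 25 (mod 39). So x ≡ 25 + 50·25 = 1275 (mod 1950).
  Combine with x ≡ 1 (mod 47): write x = 1275 + 1950·t and require 1275 + 1950·t ≡ 1 (mod 47), i.e. 1950·t ≡ 1 − 1275 ≡ 42 (mod 47). Since 1950^(−1) ≡ 45 (mod 47) (1950 ≡ 23 (mod 47)), t ≡ 45·42 ≡ 10 (mod 47). So x ≡ 1275 + 1950·10 = 20775 (mod 91650).
Unique solution in [0, 91650): x = 20775.

Final answer: x ≡ 20775 (mod 91650); the representative in [0, 91650) is 20775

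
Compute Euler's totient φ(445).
φ(445) = 352

φ is multiplicative, with φ(p^e) = p^e − p^(e−1). Factorise 445 = 5 · 89. Then
  φ(445) = (5 − 1) · (89 − 1) = 4 · 88 = 352.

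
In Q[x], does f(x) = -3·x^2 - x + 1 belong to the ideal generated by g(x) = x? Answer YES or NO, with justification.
NO

In Q[x] the ideal (g) consists of all multiples of g, so f ∈ (g) iff g | f, i.e. iff the remainder of f on division by g is 0. Divide f by g (g is monic, so eliminate the leading term of the running remainder at each step):
  leading term -3·x^2: subtract (-3·x)·g(x) = -3·x^2, leaving 1 - x
  leading term -x: subtract (-1)·g(x) = -x, leaving 1
The remainder r(x) = 1 ≠ 0 (and deg r < deg g), so g ∤ f, i.e. f ∉ (g).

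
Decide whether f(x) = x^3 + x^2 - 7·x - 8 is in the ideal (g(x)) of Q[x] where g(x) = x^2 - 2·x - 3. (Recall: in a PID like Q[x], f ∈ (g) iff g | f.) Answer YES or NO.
In Q[x] the ideal (g) consists of all multiples of g, so f ∈ (g) iff g | f, i.e. iff the remainder of f on division by g is 0. Divide f by g (g is monic, so eliminate the leading term of the running remainder at each step):
  leading term x^3: subtract (x)·g(x) = x^3 - 2·x^2 - 3·x, leaving 3·x^2 - 4·x - 8
  leading term 3·x^2: subtract (3)·g(x) = 3·x^2 - 6·x - 9, leaving 2·x + 1
The remainder r(x) = 2·x + 1 ≠ 0 (and deg r < deg g), so g ∤ f, i.e. f ∉ (g).

Final answer: NO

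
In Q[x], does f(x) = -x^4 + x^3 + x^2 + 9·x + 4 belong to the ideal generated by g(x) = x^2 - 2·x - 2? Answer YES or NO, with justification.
In Q[x] the ideal (g) consists of all multiples of g, so f ∈ (g) iff g | f, i.e. iff the remainder of f on division by g is 0. Divide f by g (g is monic, so eliminate the leading term of the running remainder at each step):
  leading term -x^4: subtract (-x^2)·g(x) = -x^4 + 2·x^3 + 2·x^2, leaving -x^3 - x^2 + 9·x + 4
  leading term -x^3: subtract (-x)·g(x) = -x^3 + 2·x^2 + 2·x, leaving -3·x^2 + 7·x + 4
  leading term -3·x^2: subtract (-3)·g(x) = -3·x^2 + 6·x + 6, leaving x - 2
The remainder r(x) = x - 2 ≠ 0 (and deg r < deg g), so g ∤ f, i.e. f ∉ (g).

Final answer: NO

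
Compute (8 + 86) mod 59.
Reduce the summands first: 86 ≡ 27 (mod 59), so 8 + 86 ≡ 8 + 27 (mod 59). 8 + 27 = 35; 35 = 0·59 + 35, so (8 + 86) mod 59 = 35.

Final answer: 35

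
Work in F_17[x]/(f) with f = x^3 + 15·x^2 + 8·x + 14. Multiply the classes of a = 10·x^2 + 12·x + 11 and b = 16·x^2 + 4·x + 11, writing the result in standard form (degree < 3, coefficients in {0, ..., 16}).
Multiply as integer polynomials: a · b = 160·x^4 + 232·x^3 + 334·x^2 + 176·x + 121. Reducing coefficients mod 17: a · b ≡ 7·x^4 + 11·x^3 + 11·x^2 + 6·x + 2. Now divide by f(x) = x^3 + 15·x^2 + 8·x + 14 in F_17[x], eliminating the leading term at each step:
  leading term 7·x^4: subtract (7·x)·f(x) = 7·x^4 + 3·x^3 + 5·x^2 + 13·x, leaving 8·x^3 + 6·x^2 + 10·x + 2 (coefficients mod 17)
  leading term 8·x^3: subtract (8)·f(x) = 8·x^3 + x^2 + 13·x + 10, leaving 5·x^2 + 14·x + 9 (coefficients mod 17)
The degree is now < 3, so this is the remainder. Hence a · b ≡ 5·x^2 + 14·x + 9 in F_17[x]/(f).

Final answer: a · b ≡ 5·x^2 + 14·x + 9 (mod f(x))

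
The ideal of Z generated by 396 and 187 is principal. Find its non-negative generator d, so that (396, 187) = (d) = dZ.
In the PID Z, (a, b) is generated by gcd(a, b). Compute gcd(396, 187) with the extended Euclidean algorithm, tracking rows (r, s, t) with s·396 + t·187 = r:
  row A: (396, 1, 0)   [1·396 + 0·187 = 396]
  row B: (187, 0, 1)   [0·396 + 1·187 = 187]
  396 = 2·187 + 22   → row C = row A − 2·row B = (22, 1, −2)   [check: 1·396 − 2·187 = 22]
  187 = 8·22 + 11   → row D = row B − 8·row C = (11, −8, 17)   [check: −8·396 + 17·187 = 11]
  22 = 2·11 + 0   → remainder 0, stop. gcd = 11 (last nonzero row D).
So gcd(396, 187) = 11, with Bézout identity −8·396 + 17·187 = 11. Containment (⊇): the Bézout identity exhibits 11 as an element of (396, 187), giving (11) ⊆ (396, 187). Containment (⊆): since 11 | 396 and 11 | 187 (396 = 11·36, 187 = 11·17), every Z-linear combination of 396 and 187 is divisible by 11, so (396, 187) ⊆ (11). Therefore (396, 187) = (11), d = 11.

Final answer: (396, 187) = (11); d = 11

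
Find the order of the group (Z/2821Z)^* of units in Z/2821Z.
(Z/2821Z)^* consists of the classes a with gcd(a, 2821) = 1, so its order is φ(2821). φ is multiplicative, with φ(p^e) = p^e − p^(e−1). Factorise 2821 = 7 · 13 · 31. Then
  φ(2821) = (7 − 1) · (13 − 1) · (31 − 1) = 6 · 12 · 30 = 2160.
Thus |(Z/2821Z)^*| = 2160.

Final answer: |(Z/2821Z)^*| = 2160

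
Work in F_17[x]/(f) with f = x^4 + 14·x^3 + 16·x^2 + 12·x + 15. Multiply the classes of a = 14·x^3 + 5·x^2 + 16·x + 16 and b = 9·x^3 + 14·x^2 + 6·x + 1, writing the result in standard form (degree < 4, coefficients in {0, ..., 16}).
Multiply as integer polynomials: a · b = 126·x^6 + 241·x^5 + 298·x^4 + 412·x^3 + 325·x^2 + 112·x + 16. Reducing coefficients mod 17: a · b ≡ 7·x^6 + 3·x^5 + 9·x^4 + 4·x^3 + 2·x^2 + 10·x + 16. Now divide by f(x) = x^4 + 14·x^3 + 16·x^2 + 12·x + 15 in F_17[x], eliminating the leading term at each step:
  leading term 7·x^6: subtract (7·x^2)·f(x) = 7·x^6 + 13·x^5 + 10·x^4 + 16·x^3 + 3·x^2, leaving 7·x^5 + 16·x^4 + 5·x^3 + 16·x^2 + 10·x + 16 (coefficients mod 17)
  leading term 7·x^5: subtract (7·x)·f(x) = 7·x^5 + 13·x^4 + 10·x^3 + 16·x^2 + 3·x, leaving 3·x^4 + 12·x^3 + 7·x + 16 (coefficients mod 17)
  leading term 3·x^4: subtract (3)·f(x) = 3·x^4 + 8·x^3 + 14·x^2 + 2·x + 11, leaving 4·x^3 + 3·x^2 + 5·x + 5 (coefficients mod 17)
The degree is now < 4, so this is the remainder. Hence a · b ≡ 4·x^3 + 3·x^2 + 5·x + 5 in F_17[x]/(f).

Final answer: a · b ≡ 4·x^3 + 3·x^2 + 5·x + 5 (mod f(x))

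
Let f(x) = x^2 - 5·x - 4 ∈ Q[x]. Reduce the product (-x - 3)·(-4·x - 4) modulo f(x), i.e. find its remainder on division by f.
First multiply in Q[x] without reducing: a · b = 4·x^2 + 16·x + 12. Now divide by f(x) = x^2 - 5·x - 4, eliminating the leading term at each step:
  leading term 4·x^2: subtract (4)·f(x) = 4·x^2 - 20·x - 16, leaving 36·x + 28
The degree is now < 2, so this is the remainder. Hence a · b ≡ 36·x + 28 in Q[x]/(f).

Final answer: a · b ≡ 36·x + 28 (mod f(x))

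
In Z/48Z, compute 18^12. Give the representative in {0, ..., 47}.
Use repeated squaring. Binary(12) = 1100. Walk through the bits of the exponent 12 left-to-right: at each bit after the leading one, square the running value, then multiply by 18 if the bit is 1 (always reducing mod 48):
  bit 1 = 1 (leading): start with 18.
  bit 2 = 1: square 18^2 = 324 ≡ 36; bit is 1, so multiply 36·18 = 648 ≡ 24 (mod 48).
  bit 3 = 0: square 24^2 = 576 ≡ 0 (mod 48).
  bit 4 = 0: square 0^2 = 0 (mod 48).
Final value: 18^12 ≡ 0 (mod 48).

Final answer: 0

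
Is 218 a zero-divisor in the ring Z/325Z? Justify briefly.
gcd(218, 325) = 1, so 218 is a unit in Z/325Z (it has a multiplicative inverse). A unit cannot be a zero-divisor: if 218·b ≡ 0 then multiplying both sides by 218^(−1) gives b ≡ 0. So 218 is not a zero-divisor.

Final answer: NO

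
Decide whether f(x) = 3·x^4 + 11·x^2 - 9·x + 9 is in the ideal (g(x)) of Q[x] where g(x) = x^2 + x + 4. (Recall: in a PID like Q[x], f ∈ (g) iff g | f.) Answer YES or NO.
NO

In Q[x] the ideal (g) consists of all multiples of g, so f ∈ (g) iff g | f, i.e. iff the remainder of f on division by g is 0. Divide f by g (g is monic, so eliminate the leading term of the running remainder at each step):
  leading term 3·x^4: subtract (3·x^2)·g(x) = 3·x^4 + 3·x^3 + 12·x^2, leaving -3·x^3 - x^2 - 9·x + 9
  leading term -3·x^3: subtract (-3·x)·g(x) = -3·x^3 - 3·x^2 - 12·x, leaving 2·x^2 + 3·x + 9
  leading term 2·x^2: subtract (2)·g(x) = 2·x^2 + 2·x + 8, leaving x + 1
The remainder r(x) = x + 1 ≠ 0 (and deg r < deg g), so g ∤ f, i.e. f ∉ (g).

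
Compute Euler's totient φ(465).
φ(465) = 240

φ is multiplicative, with φ(p^e) = p^e − p^(e−1). Factorise 465 = 3 · 5 · 31. Then
  φ(465) = (3 − 1) · (5 − 1) · (31 − 1) = 2 · 4 · 30 = 240.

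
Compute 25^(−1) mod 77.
Apply the extended Euclidean algorithm to (77, 25), tracking rows (r, s, t) with s·77 + t·25 = r. Each division r_prev = q·r_cur + r_new produces the new row as (previous row) − q·(current row):
  row A: (77, 1, 0)   [1·77 + 0·25 = 77]
  row B: (25, 0, 1)   [0·77 + 1·25 = 25]
  77 = 3·25 + 2   → row C = row A − 3·row B = (2, 1, −3)   [check: 1·77 − 3·25 = 2]
  25 = 12·2 + 1   → row D = row B − 12·row C = (1, −12, 37)   [check: −12·77 + 37·25 = 1]
  2 = 2·1 + 0   → remainder 0, stop. gcd = 1 (last nonzero row D).
The gcd is 1, so 25 is invertible mod 77. The last nonzero row gives −12·77 + 37·25 = 1, so t = 37. So 25^(−1) ≡ 37 (mod 77). Verify: 25 · 37 = 925 ≡ 1 (mod 77). ✓

Final answer: 25^(−1) ≡ 37 (mod 77)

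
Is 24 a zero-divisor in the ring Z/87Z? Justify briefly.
YES

gcd(24, 87) = 3 > 1, so 24 is not a unit in Z/87Z. In Z/nZ every nonzero non-unit is a zero-divisor: explicitly, take b = 87/gcd = 29 ≠ 0 (mod 87); then 24·29 = 696 = 8·87, i.e. 24·29 ≡ 0 (mod 87). So 24 is a zero-divisor.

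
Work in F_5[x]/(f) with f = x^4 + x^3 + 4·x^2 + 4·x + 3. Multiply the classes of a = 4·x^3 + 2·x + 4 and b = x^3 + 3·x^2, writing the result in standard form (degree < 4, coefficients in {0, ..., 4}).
Multiply as integer polynomials: a · b = 4·x^6 + 12·x^5 + 2·x^4 + 10·x^3 + 12·x^2. Reducing coefficients mod 5: a · b ≡ 4·x^6 + 2·x^5 + 2·x^4 + 2·x^2. Now divide by f(x) = x^4 + x^3 + 4·x^2 + 4·x + 3 in F_5[x], eliminating the leading term at each step:
  leading term 4·x^6: subtract (4·x^2)·f(x) = 4·x^6 + 4·x^5 + x^4 + x^3 + 2·x^2, leaving 3·x^5 + x^4 + 4·x^3 (coefficients mod 5)
  leading term 3·x^5: subtract (3·x)·f(x) = 3·x^5 + 3·x^4 + 2·x^3 + 2·x^2 + 4·x, leaving 3·x^4 + 2·x^3 + 3·x^2 + x (coefficients mod 5)
  leading term 3·x^4: subtract (3)·f(x) = 3·x^4 + 3·x^3 + 2·x^2 + 2·x + 4, leaving 4·x^3 + x^2 + 4·x + 1 (coefficients mod 5)
The degree is now < 4, so this is the remainder. Hence a · b ≡ 4·x^3 + x^2 + 4·x + 1 in F_5[x]/(f).

Final answer: a · b ≡ 4·x^3 + x^2 + 4·x + 1 (mod f(x))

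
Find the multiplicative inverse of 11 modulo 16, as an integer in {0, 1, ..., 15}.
Apply the extended Euclidean algorithm to (16, 11), tracking rows (r, s, t) with s·16 + t·11 = r. Each division r_prev = q·r_cur + r_new produces the new row as (previous row) − q·(current row):
  row A: (16, 1, 0)   [1·16 + 0·11 = 16]
  row B: (11, 0, 1)   [0·16 + 1·11 = 11]
  16 = 1·11 + 5   → row C = row A − 1·row B = (5, 1, −1)   [check: 1·16 − 1·11 = 5]
  11 = 2·5 + 1   → row D = row B − 2·row C = (1, −2, 3)   [check: −2·16 + 3·11 = 1]
  5 = 5·1 + 0   → remainder 0, stop. gcd = 1 (last nonzero row D).
The gcd is 1, so 11 is invertible mod 16. The last nonzero row gives −2·16 + 3·11 = 1, so t = 3. So 11^(−1) ≡ 3 (mod 16). Verify: 11 · 3 = 33 ≡ 1 (mod 16). ✓

Final answer: 11^(−1) ≡ 3 (mod 16)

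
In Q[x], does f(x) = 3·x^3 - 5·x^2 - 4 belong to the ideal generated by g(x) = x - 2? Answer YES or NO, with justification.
In Q[x] the ideal (g) consists of all multiples of g, so f ∈ (g) iff g | f, i.e. iff the remainder of f on division by g is 0. Divide f by g (g is monic, so eliminate the leading term of the running remainder at each step):
  leading term 3·x^3: subtract (3·x^2)·g(x) = 3·x^3 - 6·x^2, leaving x^2 - 4
  leading term x^2: subtract (x)·g(x) = x^2 - 2·x, leaving 2·x - 4
  leading term 2·x: subtract (2)·g(x) = 2·x - 4, leaving 0
The remainder is 0, so f(x) = g(x) · h(x) with h(x) = 3·x^2 + x + 2. Hence g | f, i.e. f ∈ (g).

Final answer: YES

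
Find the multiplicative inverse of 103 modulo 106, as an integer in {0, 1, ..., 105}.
103^(−1) ≡ 35 (mod 106)

Apply the extended Euclidean algorithm to (106, 103), tracking rows (r, s, t) with s·106 + t·103 = r. Each division r_prev = q·r_cur + r_new produces the new row as (previous row) − q·(current row):
  row A: (106, 1, 0)   [1·106 + 0·103 = 106]
  row B: (103, 0, 1)   [0·106 + 1·103 = 103]
  106 = 1·103 + 3   → row C = row A − 1·row B = (3, 1, −1)   [check: 1·106 − 1·103 = 3]
  103 = 34·3 + 1   → row D = row B − 34·row C = (1, −34, 35)   [check: −34·106 + 35·103 = 1]
  3 = 3·1 + 0   → remainder 0, stop. gcd = 1 (last nonzero row D).
The gcd is 1, so 103 is invertible mod 106. The last nonzero row gives −34·106 + 35·103 = 1, so t = 35. So 103^(−1) ≡ 35 (mod 106). Verify: 103 · 35 = 3605 ≡ 1 (mod 106). ✓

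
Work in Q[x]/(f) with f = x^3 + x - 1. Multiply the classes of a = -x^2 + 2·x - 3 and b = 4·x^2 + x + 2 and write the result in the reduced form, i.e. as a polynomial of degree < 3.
a · b ≡ -8·x^2 - 10·x + 1 (mod f(x))

First multiply in Q[x] without reducing: a · b = -4·x^4 + 7·x^3 - 12·x^2 + x - 6. Now divide by f(x) = x^3 + x - 1, eliminating the leading term at each step:
  leading term -4·x^4: subtract (-4·x)·f(x) = -4·x^4 - 4·x^2 + 4·x, leaving 7·x^3 - 8·x^2 - 3·x - 6
  leading term 7·x^3: subtract (7)·f(x) = 7·x^3 + 7·x - 7, leaving -8·x^2 - 10·x + 1
The degree is now < 3, so this is the remainder. Hence a · b ≡ -8·x^2 - 10·x + 1 in Q[x]/(f).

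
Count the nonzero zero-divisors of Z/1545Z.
In Z/1545Z each nonzero element is either a unit (gcd with 1545 is 1) or a zero-divisor (gcd > 1). The number of units is φ(1545): factorise 1545 = 3 · 5 · 103, so φ(1545) = (3 − 1) · (5 − 1) · (103 − 1) = 2 · 4 · 102 = 816. The nonzero elements number 1545 − 1 = 1544. Hence the nonzero zero-divisors number 1544 − 816 = 728.

Final answer: Z/1545Z has 728 nonzero zero-divisors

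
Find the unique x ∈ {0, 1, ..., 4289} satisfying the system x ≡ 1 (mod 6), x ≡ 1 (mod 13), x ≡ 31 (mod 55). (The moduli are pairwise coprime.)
x ≡ 2341 (mod 4290); the representative in [0, 4290) is 2341

The moduli 6, 13, 55 are pairwise coprime, so by the CRT there is a unique solution mod 6·13·55 = 4290.
Solve by successive substitution. Start with x ≡ 1 (mod 6).
  Combine with x ≡ 1 (mod 13): write x = 1 + 6·t and require 1 + 6·t ≡ 1 (mod 13), i.e. 6·t ≡ 1 − 1 ≡ 0 (mod 13). Since 6^(−1) ≡ 11 (mod 13), t ≡ 11·0 ≡ 0 (mod 13). So x ≡ 1 + 6·0 = 1 (mod 78).
  Combine with x ≡ 31 (mod 55): write x = 1 + 78·t and require 1 + 78·t ≡ 31 (mod 55), i.e. 78·t ≡ 31 − 1 ≡ 30 (mod 55). Since 78^(−1) ≡ 12 (mod 55) (78 ≡ 23 (mod 55)), t ≡ 12·30 ≡ 30 (mod 55). So x ≡ 1 + 78·30 = 2341 (mod 4290).
Unique solution in [0, 4290): x = 2341.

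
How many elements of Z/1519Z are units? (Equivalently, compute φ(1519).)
Z/1519Z has φ(1519) = 1260 units

An element a ∈ Z/1519Z is a unit iff gcd(a, 1519) = 1, so the number of units is φ(1519). φ is multiplicative, with φ(p^e) = p^e − p^(e−1). Factorise 1519 = 7^2 · 31. Then
  φ(1519) = (7^2 − 7^1) · (31 − 1) = 42 · 30 = 1260.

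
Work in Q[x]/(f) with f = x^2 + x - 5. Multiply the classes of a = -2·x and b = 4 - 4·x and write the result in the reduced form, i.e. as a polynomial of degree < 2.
a · b ≡ 40 - 16·x (mod f(x))

First multiply in Q[x] without reducing: a · b = 8·x^2 - 8·x. Now divide by f(x) = x^2 + x - 5, eliminating the leading term at each step:
  leading term 8·x^2: subtract (8)·f(x) = 8·x^2 + 8·x - 40, leaving 40 - 16·x
The degree is now < 2, so this is the remainder. Hence a · b ≡ 40 - 16·x in Q[x]/(f).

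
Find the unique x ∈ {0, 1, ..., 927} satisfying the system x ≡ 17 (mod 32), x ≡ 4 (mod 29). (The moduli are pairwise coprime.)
x ≡ 497 (mod 928); the representative in [0, 928) is 497

The moduli 32, 29 are pairwise coprime, so by the CRT there is a unique solution mod 32·29 = 928.
Solve by successive substitution. Start with x ≡ 17 (mod 32).
  Combine with x ≡ 4 (mod 29): write x = 17 + 32·t and require 17 + 32·t ≡ 4 (mod 29), i.e. 32·t ≡ 4 − 17 ≡ 16 (mod 29). Since 32^(−1) ≡ 10 (mod 29) (32 ≡ 3 (mod 29)), t ≡ 10·16 ≡ 15 (mod 29). So x ≡ 17 + 32·15 = 497 (mod 928).
Unique solution in [0, 928): x = 497.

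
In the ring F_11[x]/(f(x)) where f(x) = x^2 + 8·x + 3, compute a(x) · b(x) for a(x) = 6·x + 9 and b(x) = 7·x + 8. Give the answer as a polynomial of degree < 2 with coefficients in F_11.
a · b ≡ 6·x + 1 (mod f(x))

Multiply as integer polynomials: a · b = 42·x^2 + 111·x + 72. Reducing coefficients mod 11: a · b ≡ 9·x^2 + x + 6. Now divide by f(x) = x^2 + 8·x + 3 in F_11[x], eliminating the leading term at each step:
  leading term 9·x^2: subtract (9)·f(x) = 9·x^2 + 6·x + 5, leaving 6·x + 1 (coefficients mod 11)
The degree is now < 2, so this is the remainder. Hence a · b ≡ 6·x + 1 in F_11[x]/(f).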